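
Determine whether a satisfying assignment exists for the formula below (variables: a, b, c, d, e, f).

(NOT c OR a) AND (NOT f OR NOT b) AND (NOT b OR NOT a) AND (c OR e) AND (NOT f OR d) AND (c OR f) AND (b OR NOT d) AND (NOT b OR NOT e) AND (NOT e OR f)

Try c = true.
The clause (a) is unit, so a = true.
The clause (NOT b) is unit, so b = false.
The clause (NOT d) is unit, so d = false.
The clause (NOT f) is unit, so f = false.
The clause (NOT e) is unit, so e = false.
All clauses are satisfied.
A satisfying assignment: a=true; b=false; c=true; d=false; e=false; f=false.

Satisfiable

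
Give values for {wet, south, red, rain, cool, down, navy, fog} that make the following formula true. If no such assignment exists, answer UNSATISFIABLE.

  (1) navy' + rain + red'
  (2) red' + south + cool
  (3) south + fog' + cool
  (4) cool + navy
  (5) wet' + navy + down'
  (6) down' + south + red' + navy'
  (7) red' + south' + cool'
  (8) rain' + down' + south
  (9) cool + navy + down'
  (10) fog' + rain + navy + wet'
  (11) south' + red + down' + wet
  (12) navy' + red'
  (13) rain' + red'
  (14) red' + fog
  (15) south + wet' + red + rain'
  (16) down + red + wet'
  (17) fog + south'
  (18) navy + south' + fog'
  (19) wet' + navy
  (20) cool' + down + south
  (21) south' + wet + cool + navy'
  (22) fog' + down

Case cool = 0:
(navy) alone gives navy = 1.
(red') alone gives red = 0.
Case south = 0:
(fog') alone gives fog = 0.
Case rain = 0:
Case down = 0:
(wet') alone gives wet = 0.
This assignment satisfies each clause.

wet ↦ 0,  south ↦ 0,  red ↦ 0,  rain ↦ 0,  cool ↦ 0,  down ↦ 0,  navy ↦ 1,  fog ↦ 0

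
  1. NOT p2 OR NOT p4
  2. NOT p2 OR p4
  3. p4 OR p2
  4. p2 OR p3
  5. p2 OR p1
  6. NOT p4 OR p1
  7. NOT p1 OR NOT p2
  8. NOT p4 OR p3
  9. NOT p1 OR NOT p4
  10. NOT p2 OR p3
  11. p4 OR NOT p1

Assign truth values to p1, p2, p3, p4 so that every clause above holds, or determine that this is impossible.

Branch on p2: set p2 = false.
The clause (p4) is unit, so p4 = true.
The clause (p3) is unit, so p3 = true.
The clause (p1) is unit, so p1 = true.
Now (NOT p1) is unsatisfied and unit — conflict.
Undo p2 and try p2 = true.
The clause (NOT p4) is unit, so p4 = false.
Now (p4) is unsatisfied and unit — conflict.
Either choice for p2 ends in contradiction.

UNSATISFIABLE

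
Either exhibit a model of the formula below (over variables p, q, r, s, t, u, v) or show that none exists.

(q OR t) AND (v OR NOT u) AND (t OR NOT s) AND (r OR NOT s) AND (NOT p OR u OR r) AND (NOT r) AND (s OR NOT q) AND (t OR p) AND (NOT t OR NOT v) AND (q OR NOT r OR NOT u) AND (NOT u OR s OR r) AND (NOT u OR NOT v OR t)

p=false,  q=false,  r=false,  s=false,  t=true,  u=false,  v=false

(NOT r) alone gives r = false.
(NOT s) alone gives s = false.
(NOT q) alone gives q = false.
(t) alone gives t = true.
(NOT v) alone gives v = false.
(NOT u) alone gives u = false.
(NOT p) alone gives p = false.
All clauses are satisfied.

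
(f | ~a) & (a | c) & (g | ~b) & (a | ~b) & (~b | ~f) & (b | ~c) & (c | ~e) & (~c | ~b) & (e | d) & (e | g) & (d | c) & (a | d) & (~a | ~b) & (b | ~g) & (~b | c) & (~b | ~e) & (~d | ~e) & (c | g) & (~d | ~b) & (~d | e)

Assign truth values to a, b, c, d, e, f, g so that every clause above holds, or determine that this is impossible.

UNSATISFIABLE

Suppose f = 1.
(~b) alone gives b = 0.
(~c) alone gives c = 0.
(a) alone gives a = 1.
(~e) alone gives e = 0.
(d) alone gives d = 1.
Now (~d) is unsatisfied and unit — conflict.
Undo f and try f = 0.
(~a) alone gives a = 0.
(c) alone gives c = 1.
(~b) alone gives b = 0.
Now (b) is unsatisfied and unit — conflict.
Neither f = 1 nor f = 0 works.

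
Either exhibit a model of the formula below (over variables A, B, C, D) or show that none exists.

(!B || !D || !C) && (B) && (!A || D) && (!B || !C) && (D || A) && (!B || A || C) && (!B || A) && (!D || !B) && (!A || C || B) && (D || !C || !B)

Unit clause (B) forces B = true.
Unit clause (!C) forces C = false.
Unit clause (A) forces A = true.
Unit clause (D) forces D = true.
Now (!D) is unsatisfied and unit — conflict.

UNSATISFIABLE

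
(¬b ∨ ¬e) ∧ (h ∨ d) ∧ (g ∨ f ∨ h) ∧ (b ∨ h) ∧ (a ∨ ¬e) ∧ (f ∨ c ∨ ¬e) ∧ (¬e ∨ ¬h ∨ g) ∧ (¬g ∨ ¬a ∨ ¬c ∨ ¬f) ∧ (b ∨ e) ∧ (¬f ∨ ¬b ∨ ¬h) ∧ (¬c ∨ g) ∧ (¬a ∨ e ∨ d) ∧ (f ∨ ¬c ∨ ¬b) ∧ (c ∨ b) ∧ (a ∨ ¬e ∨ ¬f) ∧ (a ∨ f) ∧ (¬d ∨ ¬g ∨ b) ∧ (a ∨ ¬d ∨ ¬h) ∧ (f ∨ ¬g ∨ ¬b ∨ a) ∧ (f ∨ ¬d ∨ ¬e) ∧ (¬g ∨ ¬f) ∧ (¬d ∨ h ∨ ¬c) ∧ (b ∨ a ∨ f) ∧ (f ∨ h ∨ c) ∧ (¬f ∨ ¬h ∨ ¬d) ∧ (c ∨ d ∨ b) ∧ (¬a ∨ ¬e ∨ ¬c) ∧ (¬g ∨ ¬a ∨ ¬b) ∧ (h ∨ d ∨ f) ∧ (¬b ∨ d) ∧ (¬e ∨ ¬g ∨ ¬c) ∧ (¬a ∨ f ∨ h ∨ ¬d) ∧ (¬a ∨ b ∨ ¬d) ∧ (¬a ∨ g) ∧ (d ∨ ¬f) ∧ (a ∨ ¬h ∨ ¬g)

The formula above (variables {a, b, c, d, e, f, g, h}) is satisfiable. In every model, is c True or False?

False

Suppose c = True.
From the singleton clause (g), g = True.
From the singleton clause (¬f), f = False.
From the singleton clause (¬b), b = False.
From the singleton clause (h), h = True.
From the singleton clause (e), e = True.
That conflicts with the unit clause (¬e).
So every satisfying assignment has c = False.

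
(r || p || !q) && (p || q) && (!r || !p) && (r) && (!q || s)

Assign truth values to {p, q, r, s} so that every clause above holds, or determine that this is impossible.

p=false, q=true, r=true, s=true

The clause (r) is unit, so r = true.
The clause (!p) is unit, so p = false.
The clause (q) is unit, so q = true.
The clause (s) is unit, so s = true.
Every clause now holds.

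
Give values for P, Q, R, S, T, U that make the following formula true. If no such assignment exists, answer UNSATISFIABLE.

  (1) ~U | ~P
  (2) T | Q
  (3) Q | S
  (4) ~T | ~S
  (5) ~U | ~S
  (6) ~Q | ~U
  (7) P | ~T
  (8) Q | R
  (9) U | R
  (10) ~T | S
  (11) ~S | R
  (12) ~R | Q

Suppose U = 0.
Unit clause (R) forces R = 1.
Unit clause (Q) forces Q = 1.
Suppose T = 0.
Every clause is now satisfied; P, S are unconstrained.

P ↦ 1; Q ↦ 1; R ↦ 1; S ↦ 1; T ↦ 0; U ↦ 0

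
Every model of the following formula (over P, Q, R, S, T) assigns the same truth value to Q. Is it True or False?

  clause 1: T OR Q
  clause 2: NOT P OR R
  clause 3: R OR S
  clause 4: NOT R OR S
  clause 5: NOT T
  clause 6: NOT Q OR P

Suppose Q = false.
(T) alone gives T = true.
That conflicts with the unit clause (NOT T).
So every satisfying assignment has Q = True.

True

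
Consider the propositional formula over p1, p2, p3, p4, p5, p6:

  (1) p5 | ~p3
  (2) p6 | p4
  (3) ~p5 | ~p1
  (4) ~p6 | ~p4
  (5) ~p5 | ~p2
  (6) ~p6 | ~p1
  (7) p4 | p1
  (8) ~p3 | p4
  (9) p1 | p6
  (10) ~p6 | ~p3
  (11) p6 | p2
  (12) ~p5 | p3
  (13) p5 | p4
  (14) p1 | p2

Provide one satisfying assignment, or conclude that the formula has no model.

Case p5 = 0:
The clause (~p3) is unit, so p3 = 0.
The clause (p4) is unit, so p4 = 1.
The clause (~p6) is unit, so p6 = 0.
The clause (p1) is unit, so p1 = 1.
The clause (p2) is unit, so p2 = 1.
Every clause now holds.

p1=1,  p2=1,  p3=0,  p4=1,  p5=0,  p6=0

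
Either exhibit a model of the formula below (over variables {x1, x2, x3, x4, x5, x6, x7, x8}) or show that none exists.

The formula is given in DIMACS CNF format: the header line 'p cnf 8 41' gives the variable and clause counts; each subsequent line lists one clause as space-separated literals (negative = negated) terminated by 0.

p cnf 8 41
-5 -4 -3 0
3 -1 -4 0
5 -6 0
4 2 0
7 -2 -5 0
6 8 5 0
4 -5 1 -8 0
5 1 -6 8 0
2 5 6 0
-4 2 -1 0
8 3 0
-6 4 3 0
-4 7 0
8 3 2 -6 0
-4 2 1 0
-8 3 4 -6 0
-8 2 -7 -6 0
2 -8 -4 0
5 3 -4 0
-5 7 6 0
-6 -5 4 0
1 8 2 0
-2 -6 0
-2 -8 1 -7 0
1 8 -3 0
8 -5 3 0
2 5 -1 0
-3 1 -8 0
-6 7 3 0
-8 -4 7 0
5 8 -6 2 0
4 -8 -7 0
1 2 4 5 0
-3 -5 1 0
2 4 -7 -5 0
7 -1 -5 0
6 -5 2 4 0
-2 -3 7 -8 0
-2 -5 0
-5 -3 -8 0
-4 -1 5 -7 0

Branch on x5: set x5 = False.
From the singleton clause (¬x6), x6 = False.
From the singleton clause (x8), x8 = True.
From the singleton clause (x2), x2 = True.
Branch on x4: set x4 = False.
From the singleton clause (¬x7), x7 = False.
From the singleton clause (¬x3), x3 = False.
All clauses hold; x1 can take either value.

x1=False,  x2=True,  x3=False,  x4=False,  x5=False,  x6=False,  x7=False,  x8=True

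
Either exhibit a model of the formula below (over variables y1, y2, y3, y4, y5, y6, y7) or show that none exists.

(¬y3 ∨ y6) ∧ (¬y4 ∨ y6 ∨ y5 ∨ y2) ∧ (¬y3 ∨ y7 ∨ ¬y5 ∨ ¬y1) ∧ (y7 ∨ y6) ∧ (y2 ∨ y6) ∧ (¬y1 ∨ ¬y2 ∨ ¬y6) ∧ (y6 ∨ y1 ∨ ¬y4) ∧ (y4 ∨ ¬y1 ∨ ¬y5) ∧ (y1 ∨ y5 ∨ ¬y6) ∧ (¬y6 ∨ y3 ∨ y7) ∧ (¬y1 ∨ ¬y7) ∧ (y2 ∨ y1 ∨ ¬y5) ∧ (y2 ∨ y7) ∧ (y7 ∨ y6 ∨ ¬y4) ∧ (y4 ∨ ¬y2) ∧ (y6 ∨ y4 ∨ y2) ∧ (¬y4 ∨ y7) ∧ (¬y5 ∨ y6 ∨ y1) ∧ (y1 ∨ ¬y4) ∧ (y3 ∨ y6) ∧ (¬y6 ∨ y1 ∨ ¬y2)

UNSATISFIABLE

Suppose y3 = False.
The clause (y6) is unit, so y6 = True.
The clause (y7) is unit, so y7 = True.
The clause (¬y1) is unit, so y1 = False.
The clause (y5) is unit, so y5 = True.
The clause (y2) is unit, so y2 = True.
But (¬y2) is also a unit clause — contradiction.
Backtrack on y3: now try y3 = True.
The clause (y6) is unit, so y6 = True.
Suppose y1 = False.
The clause (y5) is unit, so y5 = True.
The clause (y2) is unit, so y2 = True.
But (¬y2) is also a unit clause — contradiction.
Backtrack on y1: now try y1 = True.
The clause (¬y2) is unit, so y2 = False.
The clause (¬y7) is unit, so y7 = False.
But (y7) is also a unit clause — contradiction.
Neither y1 = True nor y1 = False works.
Neither y3 = True nor y3 = False works.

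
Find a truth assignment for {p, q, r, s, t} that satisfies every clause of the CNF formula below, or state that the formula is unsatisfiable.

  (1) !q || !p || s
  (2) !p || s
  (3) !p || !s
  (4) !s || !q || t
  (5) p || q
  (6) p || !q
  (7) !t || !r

Branch on p: set p = false.
Unit clause (q) forces q = true.
That conflicts with the unit clause (!q).
That branch fails; take p = true instead.
Unit clause (s) forces s = true.
That conflicts with the unit clause (!s).
Either choice for p ends in contradiction.

UNSATISFIABLE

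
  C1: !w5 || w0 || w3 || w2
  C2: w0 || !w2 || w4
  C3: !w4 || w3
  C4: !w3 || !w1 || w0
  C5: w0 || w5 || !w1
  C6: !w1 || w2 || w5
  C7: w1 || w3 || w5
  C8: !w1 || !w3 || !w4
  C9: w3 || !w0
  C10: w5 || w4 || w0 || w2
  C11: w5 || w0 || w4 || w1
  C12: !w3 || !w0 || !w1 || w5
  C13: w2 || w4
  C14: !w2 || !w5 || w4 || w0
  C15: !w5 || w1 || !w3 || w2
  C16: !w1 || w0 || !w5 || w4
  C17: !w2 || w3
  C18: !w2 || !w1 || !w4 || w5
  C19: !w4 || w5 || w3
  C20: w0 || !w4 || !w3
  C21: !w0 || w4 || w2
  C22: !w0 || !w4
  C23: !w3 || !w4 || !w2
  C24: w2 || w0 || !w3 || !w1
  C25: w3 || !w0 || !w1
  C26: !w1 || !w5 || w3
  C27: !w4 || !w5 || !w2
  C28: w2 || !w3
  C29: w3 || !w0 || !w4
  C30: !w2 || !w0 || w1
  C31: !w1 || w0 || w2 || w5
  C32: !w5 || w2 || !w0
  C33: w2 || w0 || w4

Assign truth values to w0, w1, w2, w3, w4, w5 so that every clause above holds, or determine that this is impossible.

Try w4 = false.
From the singleton clause (w2), w2 = true.
From the singleton clause (w0), w0 = true.
From the singleton clause (w3), w3 = true.
From the singleton clause (w1), w1 = true.
From the singleton clause (w5), w5 = true.
This assignment satisfies each clause.

w0 ↦ true,  w1 ↦ true,  w2 ↦ true,  w3 ↦ true,  w4 ↦ false,  w5 ↦ true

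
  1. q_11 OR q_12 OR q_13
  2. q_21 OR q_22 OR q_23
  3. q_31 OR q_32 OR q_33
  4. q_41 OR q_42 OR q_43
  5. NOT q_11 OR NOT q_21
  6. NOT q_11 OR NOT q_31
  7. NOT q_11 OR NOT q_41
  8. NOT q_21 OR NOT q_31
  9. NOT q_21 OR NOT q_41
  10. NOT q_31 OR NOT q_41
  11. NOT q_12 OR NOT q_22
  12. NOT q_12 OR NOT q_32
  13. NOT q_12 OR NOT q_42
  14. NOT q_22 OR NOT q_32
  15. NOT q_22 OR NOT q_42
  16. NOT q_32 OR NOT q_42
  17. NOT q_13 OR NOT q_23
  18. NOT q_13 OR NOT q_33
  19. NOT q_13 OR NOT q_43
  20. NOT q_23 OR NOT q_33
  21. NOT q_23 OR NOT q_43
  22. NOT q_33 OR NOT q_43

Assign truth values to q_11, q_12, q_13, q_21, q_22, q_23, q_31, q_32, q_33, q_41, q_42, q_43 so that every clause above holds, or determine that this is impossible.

UNSATISFIABLE

Suppose q_11 = false.
Suppose q_12 = true.
From the singleton clause (NOT q_22), q_22 = false.
From the singleton clause (NOT q_32), q_32 = false.
From the singleton clause (NOT q_42), q_42 = false.
Suppose q_21 = true.
From the singleton clause (NOT q_31), q_31 = false.
From the singleton clause (q_33), q_33 = true.
From the singleton clause (NOT q_41), q_41 = false.
From the singleton clause (q_43), q_43 = true.
That conflicts with the unit clause (NOT q_43).
Backtrack on q_21: now try q_21 = false.
From the singleton clause (q_23), q_23 = true.
From the singleton clause (NOT q_13), q_13 = false.
From the singleton clause (NOT q_33), q_33 = false.
From the singleton clause (q_31), q_31 = true.
From the singleton clause (NOT q_41), q_41 = false.
From the singleton clause (q_43), q_43 = true.
That conflicts with the unit clause (NOT q_43).
Both values of q_21 lead to a conflict.
Backtrack on q_12: now try q_12 = false.
From the singleton clause (q_13), q_13 = true.
From the singleton clause (NOT q_23), q_23 = false.
From the singleton clause (NOT q_33), q_33 = false.
From the singleton clause (NOT q_43), q_43 = false.
Suppose q_21 = true.
From the singleton clause (NOT q_31), q_31 = false.
From the singleton clause (q_32), q_32 = true.
From the singleton clause (NOT q_41), q_41 = false.
From the singleton clause (q_42), q_42 = true.
That conflicts with the unit clause (NOT q_42).
Backtrack on q_21: now try q_21 = false.
From the singleton clause (q_22), q_22 = true.
From the singleton clause (NOT q_32), q_32 = false.
From the singleton clause (q_31), q_31 = true.
From the singleton clause (NOT q_41), q_41 = false.
From the singleton clause (q_42), q_42 = true.
That conflicts with the unit clause (NOT q_42).
Both values of q_21 lead to a conflict.
Both values of q_12 lead to a conflict.
Backtrack on q_11: now try q_11 = true.
From the singleton clause (NOT q_21), q_21 = false.
From the singleton clause (NOT q_31), q_31 = false.
From the singleton clause (NOT q_41), q_41 = false.
Suppose q_22 = true.
From the singleton clause (NOT q_12), q_12 = false.
From the singleton clause (NOT q_32), q_32 = false.
From the singleton clause (q_33), q_33 = true.
From the singleton clause (NOT q_42), q_42 = false.
From the singleton clause (q_43), q_43 = true.
That conflicts with the unit clause (NOT q_43).
Backtrack on q_22: now try q_22 = false.
From the singleton clause (q_23), q_23 = true.
From the singleton clause (NOT q_13), q_13 = false.
From the singleton clause (NOT q_33), q_33 = false.
From the singleton clause (q_32), q_32 = true.
From the singleton clause (NOT q_12), q_12 = false.
From the singleton clause (NOT q_42), q_42 = false.
From the singleton clause (q_43), q_43 = true.
That conflicts with the unit clause (NOT q_43).
Both values of q_22 lead to a conflict.
Both values of q_11 lead to a conflict.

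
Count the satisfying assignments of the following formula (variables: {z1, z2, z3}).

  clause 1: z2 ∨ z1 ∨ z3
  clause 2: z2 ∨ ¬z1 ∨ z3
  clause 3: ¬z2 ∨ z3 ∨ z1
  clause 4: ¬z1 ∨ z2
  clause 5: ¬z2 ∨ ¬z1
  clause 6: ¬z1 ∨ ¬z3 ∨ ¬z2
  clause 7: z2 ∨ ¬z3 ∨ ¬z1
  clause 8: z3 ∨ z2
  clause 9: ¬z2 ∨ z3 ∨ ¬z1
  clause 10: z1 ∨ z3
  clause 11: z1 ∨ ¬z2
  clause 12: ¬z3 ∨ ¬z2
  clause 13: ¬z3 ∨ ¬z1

1

There are 2^3 = 8 truth assignments over (z1, z2, z3).
Check each against the 13 clauses (columns in the order z1, z2, z3):
  F F F  ✗ fails (z2 ∨ z1 ∨ z3)
  F F T  ✓ satisfies all
  F T F  ✗ fails (¬z2 ∨ z3 ∨ z1)
  F T T  ✗ fails (z1 ∨ ¬z2)
  T F F  ✗ fails (z2 ∨ ¬z1 ∨ z3)
  T F T  ✗ fails (¬z1 ∨ z2)
  T T F  ✗ fails (¬z2 ∨ ¬z1)
  T T T  ✗ fails (¬z2 ∨ ¬z1)
1 of the 8 rows is a model.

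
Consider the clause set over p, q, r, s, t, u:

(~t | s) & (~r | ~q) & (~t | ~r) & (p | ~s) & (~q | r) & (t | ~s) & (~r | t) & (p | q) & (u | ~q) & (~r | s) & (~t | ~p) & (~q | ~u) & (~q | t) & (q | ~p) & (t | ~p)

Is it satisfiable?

No, unsatisfiable

Case t = 0:
(~s) alone gives s = 0.
(~r) alone gives r = 0.
(~q) alone gives q = 0.
(p) alone gives p = 1.
Now (~p) is unsatisfied and unit — conflict.
So t must be the other value — set t = 1.
(s) alone gives s = 1.
(~r) alone gives r = 0.
(p) alone gives p = 1.
Now (~p) is unsatisfied and unit — conflict.
Both values of t lead to a conflict.
No assignment satisfies every clause.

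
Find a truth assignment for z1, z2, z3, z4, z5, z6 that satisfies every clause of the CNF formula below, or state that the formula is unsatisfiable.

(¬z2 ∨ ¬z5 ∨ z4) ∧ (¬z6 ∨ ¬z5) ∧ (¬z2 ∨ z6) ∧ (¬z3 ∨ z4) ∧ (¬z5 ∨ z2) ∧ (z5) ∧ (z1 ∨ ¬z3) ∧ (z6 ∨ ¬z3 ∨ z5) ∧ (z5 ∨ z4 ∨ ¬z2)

UNSATISFIABLE

Unit clause (z5) forces z5 = True.
Unit clause (¬z6) forces z6 = False.
Unit clause (¬z2) forces z2 = False.
But (z2) is also a unit clause — contradiction.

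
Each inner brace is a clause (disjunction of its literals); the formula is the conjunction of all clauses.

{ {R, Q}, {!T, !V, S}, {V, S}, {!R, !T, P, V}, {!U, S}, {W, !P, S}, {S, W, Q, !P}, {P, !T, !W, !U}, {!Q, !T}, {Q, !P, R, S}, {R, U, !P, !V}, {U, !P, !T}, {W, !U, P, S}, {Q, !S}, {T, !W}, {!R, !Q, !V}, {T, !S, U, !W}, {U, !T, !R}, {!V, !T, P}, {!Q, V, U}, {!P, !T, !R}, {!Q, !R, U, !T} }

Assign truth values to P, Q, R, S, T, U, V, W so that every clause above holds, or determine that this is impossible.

Try R = false.
Unit clause (Q) forces Q = true.
Unit clause (!T) forces T = false.
Unit clause (!W) forces W = false.
Try V = false.
Unit clause (S) forces S = true.
Unit clause (U) forces U = true.
No clause remains; P is free.

P ↦ true,  Q ↦ true,  R ↦ false,  S ↦ true,  T ↦ false,  U ↦ true,  V ↦ false,  W ↦ false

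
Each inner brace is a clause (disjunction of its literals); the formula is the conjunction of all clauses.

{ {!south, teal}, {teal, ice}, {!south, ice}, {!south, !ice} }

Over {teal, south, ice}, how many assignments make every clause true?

3

There are 2^3 = 8 truth assignments over (teal, south, ice).
Check each against the 4 clauses (columns in the order teal, south, ice):
  F F F  ✗ fails (teal || ice)
  F F T  ✓ satisfies all
  F T F  ✗ fails (!south || teal)
  F T T  ✗ fails (!south || teal)
  T F F  ✓ satisfies all
  T F T  ✓ satisfies all
  T T F  ✗ fails (!south || ice)
  T T T  ✗ fails (!south || !ice)
3 of the 8 rows are models.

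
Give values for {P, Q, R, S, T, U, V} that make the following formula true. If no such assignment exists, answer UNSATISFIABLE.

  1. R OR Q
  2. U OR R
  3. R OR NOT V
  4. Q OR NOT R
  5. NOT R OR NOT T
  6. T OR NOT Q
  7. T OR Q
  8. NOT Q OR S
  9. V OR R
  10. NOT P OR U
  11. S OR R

UNSATISFIABLE

Suppose R = true.
The clause (Q) is unit, so Q = true.
The clause (NOT T) is unit, so T = false.
That conflicts with the unit clause (T).
Undo R and try R = false.
The clause (Q) is unit, so Q = true.
The clause (U) is unit, so U = true.
The clause (NOT V) is unit, so V = false.
That conflicts with the unit clause (V).
Both values of R lead to a conflict.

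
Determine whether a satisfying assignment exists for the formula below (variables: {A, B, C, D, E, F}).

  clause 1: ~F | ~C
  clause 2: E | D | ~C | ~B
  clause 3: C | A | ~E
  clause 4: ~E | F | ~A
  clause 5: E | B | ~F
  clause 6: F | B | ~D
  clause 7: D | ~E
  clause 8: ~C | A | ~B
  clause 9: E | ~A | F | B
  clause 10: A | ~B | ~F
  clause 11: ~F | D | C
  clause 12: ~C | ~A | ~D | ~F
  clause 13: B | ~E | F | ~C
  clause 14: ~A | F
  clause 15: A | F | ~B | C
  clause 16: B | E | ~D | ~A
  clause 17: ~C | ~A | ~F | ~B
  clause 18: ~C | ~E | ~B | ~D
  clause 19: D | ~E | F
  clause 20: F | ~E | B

Satisfiable

Suppose F = 0.
Unit clause (~A) forces A = 0.
Suppose C = 0.
Unit clause (~E) forces E = 0.
Unit clause (~B) forces B = 0.
Unit clause (~D) forces D = 0.
Every clause now holds.
A satisfying assignment: A ↦ 0; B ↦ 0; C ↦ 0; D ↦ 0; E ↦ 0; F ↦ 0.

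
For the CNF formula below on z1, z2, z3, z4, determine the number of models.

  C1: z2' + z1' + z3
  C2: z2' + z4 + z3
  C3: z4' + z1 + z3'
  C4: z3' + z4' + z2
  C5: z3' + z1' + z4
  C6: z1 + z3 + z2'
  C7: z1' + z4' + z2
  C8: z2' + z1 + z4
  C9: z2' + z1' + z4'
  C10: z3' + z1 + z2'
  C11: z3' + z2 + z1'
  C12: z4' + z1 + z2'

4

There are 2^4 = 16 truth assignments over (z1, z2, z3, z4).
Check each against the 12 clauses (columns in the order z1, z2, z3, z4):
  F F F F  ✓ satisfies all
  F F F T  ✓ satisfies all
  F F T F  ✓ satisfies all
  F F T T  ✗ fails (z4' + z1 + z3')
  F T F F  ✗ fails (z2' + z4 + z3)
  F T F T  ✗ fails (z1 + z3 + z2')
  F T T F  ✗ fails (z2' + z1 + z4)
  F T T T  ✗ fails (z4' + z1 + z3')
  T F F F  ✓ satisfies all
  T F F T  ✗ fails (z1' + z4' + z2)
  T F T F  ✗ fails (z3' + z1' + z4)
  T F T T  ✗ fails (z3' + z4' + z2)
  T T F F  ✗ fails (z2' + z1' + z3)
  T T F T  ✗ fails (z2' + z1' + z3)
  T T T F  ✗ fails (z3' + z1' + z4)
  T T T T  ✗ fails (z2' + z1' + z4')
4 of the 16 rows are models.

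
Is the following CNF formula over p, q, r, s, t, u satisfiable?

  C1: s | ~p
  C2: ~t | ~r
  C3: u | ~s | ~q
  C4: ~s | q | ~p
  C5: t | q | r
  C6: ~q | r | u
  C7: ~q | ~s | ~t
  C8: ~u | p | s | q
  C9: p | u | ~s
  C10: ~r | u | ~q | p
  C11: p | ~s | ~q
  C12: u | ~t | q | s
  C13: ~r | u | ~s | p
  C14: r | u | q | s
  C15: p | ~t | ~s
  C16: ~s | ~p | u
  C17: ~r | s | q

Try s = 0.
(~p) alone gives p = 0.
Try t = 1.
(~r) alone gives r = 0.
Try q = 1.
(u) alone gives u = 1.
All clauses are satisfied.
A satisfying assignment: p ↦ 0, q ↦ 1, r ↦ 0, s ↦ 0, t ↦ 1, u ↦ 1.

Yes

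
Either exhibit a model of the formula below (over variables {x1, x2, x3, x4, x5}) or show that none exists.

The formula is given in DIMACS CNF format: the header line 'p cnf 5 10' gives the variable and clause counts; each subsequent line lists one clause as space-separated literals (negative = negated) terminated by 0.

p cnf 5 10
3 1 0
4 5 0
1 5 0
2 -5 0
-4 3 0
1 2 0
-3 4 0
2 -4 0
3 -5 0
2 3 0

Branch on x3: set x3 = True.
The clause (x4) is unit, so x4 = True.
The clause (x2) is unit, so x2 = True.
Branch on x1: set x1 = False.
The clause (x5) is unit, so x5 = True.
Every clause now holds.

x1=False,  x2=True,  x3=True,  x4=True,  x5=True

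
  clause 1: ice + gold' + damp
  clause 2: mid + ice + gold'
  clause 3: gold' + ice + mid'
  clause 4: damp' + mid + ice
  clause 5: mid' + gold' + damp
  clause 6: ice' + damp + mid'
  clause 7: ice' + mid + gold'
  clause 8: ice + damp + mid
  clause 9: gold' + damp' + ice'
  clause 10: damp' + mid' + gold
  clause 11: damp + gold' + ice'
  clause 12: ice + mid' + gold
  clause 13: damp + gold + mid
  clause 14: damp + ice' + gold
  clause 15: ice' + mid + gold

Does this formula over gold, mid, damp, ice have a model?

Suppose ice = 1.
Suppose damp = 1.
The clause (gold') is unit, so gold = 0.
The clause (mid') is unit, so mid = 0.
Now (mid) is unsatisfied and unit — conflict.
So damp must be the other value — set damp = 0.
The clause (mid') is unit, so mid = 0.
The clause (gold') is unit, so gold = 0.
Now (gold) is unsatisfied and unit — conflict.
Neither damp = 1 nor damp = 0 works.
So ice must be the other value — set ice = 0.
Suppose gold = 0.
The clause (mid') is unit, so mid = 0.
The clause (damp') is unit, so damp = 0.
Now (damp) is unsatisfied and unit — conflict.
So gold must be the other value — set gold = 1.
The clause (damp) is unit, so damp = 1.
The clause (mid) is unit, so mid = 1.
Now (mid') is unsatisfied and unit — conflict.
Neither gold = 1 nor gold = 0 works.
Neither ice = 1 nor ice = 0 works.
No assignment satisfies every clause.

No, unsatisfiable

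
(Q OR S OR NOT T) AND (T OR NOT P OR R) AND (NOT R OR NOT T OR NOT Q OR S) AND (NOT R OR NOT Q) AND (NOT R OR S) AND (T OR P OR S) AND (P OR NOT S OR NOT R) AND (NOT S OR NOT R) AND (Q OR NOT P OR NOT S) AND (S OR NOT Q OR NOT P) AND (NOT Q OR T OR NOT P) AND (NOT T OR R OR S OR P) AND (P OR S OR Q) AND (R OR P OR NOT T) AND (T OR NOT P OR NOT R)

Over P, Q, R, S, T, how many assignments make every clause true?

There are 2^5 = 32 truth assignments over (P, Q, R, S, T).
Split on T. With T = true, the clauses containing T are satisfied and NOT T drops from the rest; 1 of the 2^4 = 16 assignments to the other variables satisfy what remains.
With T = false, by the same count on the reduced clause set, 2 assignments work.
(One model: P=F, Q=F, R=F, S=T, T=F.)
Total: 1 + 2 = 3.

3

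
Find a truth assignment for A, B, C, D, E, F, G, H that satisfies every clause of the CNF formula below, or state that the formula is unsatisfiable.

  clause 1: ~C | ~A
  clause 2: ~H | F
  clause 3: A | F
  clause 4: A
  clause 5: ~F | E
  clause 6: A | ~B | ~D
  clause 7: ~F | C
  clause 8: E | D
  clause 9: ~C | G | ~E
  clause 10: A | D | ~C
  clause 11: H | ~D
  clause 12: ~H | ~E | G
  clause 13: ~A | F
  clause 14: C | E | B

Unit clause (A) forces A = 1.
Unit clause (~C) forces C = 0.
Unit clause (~F) forces F = 0.
Now (F) is unsatisfied and unit — conflict.

UNSATISFIABLE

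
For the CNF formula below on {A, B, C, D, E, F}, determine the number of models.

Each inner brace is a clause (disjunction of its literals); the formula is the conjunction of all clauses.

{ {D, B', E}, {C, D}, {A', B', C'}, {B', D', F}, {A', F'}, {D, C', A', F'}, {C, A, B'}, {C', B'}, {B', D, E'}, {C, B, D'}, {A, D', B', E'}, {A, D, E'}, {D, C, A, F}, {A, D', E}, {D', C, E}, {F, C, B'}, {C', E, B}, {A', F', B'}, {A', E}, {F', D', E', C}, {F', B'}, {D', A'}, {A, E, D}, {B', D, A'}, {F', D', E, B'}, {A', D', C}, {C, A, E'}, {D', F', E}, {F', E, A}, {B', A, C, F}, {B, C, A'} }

3

There are 2^6 = 64 truth assignments over (A, B, C, D, E, F).
Split on C. With C = 1, the clauses containing C are satisfied and C' drops from the rest; 3 of the 2^5 = 32 assignments to the other variables satisfy what remains.
With C = 0, by the same count on the reduced clause set, 0 assignments work.
(One model: A=F, B=F, C=T, D=T, E=T, F=F.)
Total: 3 + 0 = 3.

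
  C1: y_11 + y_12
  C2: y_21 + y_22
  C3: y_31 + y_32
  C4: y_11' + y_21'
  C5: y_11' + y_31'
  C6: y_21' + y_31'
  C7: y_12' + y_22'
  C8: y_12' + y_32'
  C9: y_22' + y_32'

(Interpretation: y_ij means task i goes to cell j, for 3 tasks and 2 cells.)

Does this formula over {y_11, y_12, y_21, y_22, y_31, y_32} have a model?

No, unsatisfiable

Case y_11 = 1:
From the singleton clause (y_21'), y_21 = 0.
From the singleton clause (y_22), y_22 = 1.
From the singleton clause (y_31'), y_31 = 0.
From the singleton clause (y_32), y_32 = 1.
But (y_32') is also a unit clause — contradiction.
Backtrack on y_11: now try y_11 = 0.
From the singleton clause (y_12), y_12 = 1.
From the singleton clause (y_22'), y_22 = 0.
From the singleton clause (y_21), y_21 = 1.
From the singleton clause (y_31'), y_31 = 0.
From the singleton clause (y_32), y_32 = 1.
But (y_32') is also a unit clause — contradiction.
Neither y_11 = 1 nor y_11 = 0 works.
No assignment satisfies every clause.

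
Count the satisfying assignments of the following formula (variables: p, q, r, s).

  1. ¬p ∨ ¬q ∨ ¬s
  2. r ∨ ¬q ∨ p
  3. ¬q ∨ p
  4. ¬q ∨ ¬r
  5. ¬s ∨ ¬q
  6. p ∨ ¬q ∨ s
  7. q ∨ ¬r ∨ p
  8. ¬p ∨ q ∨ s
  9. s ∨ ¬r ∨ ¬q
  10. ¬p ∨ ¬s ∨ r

4

There are 2^4 = 16 truth assignments over (p, q, r, s).
Split on q. With q = True, the clauses containing q are satisfied and ¬q drops from the rest; 1 of the 2^3 = 8 assignments to the other variables satisfy what remains.
With q = False, by the same count on the reduced clause set, 3 assignments work.
(One model: p=F, q=F, r=F, s=F.)
Total: 1 + 3 = 4.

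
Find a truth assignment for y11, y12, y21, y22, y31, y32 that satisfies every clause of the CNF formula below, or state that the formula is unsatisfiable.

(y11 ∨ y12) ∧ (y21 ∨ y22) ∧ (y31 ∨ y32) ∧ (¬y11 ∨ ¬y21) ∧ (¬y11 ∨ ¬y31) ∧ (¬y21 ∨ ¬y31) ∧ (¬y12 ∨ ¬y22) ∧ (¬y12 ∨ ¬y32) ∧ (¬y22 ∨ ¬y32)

UNSATISFIABLE

Try y11 = True.
From the singleton clause (¬y21), y21 = False.
From the singleton clause (y22), y22 = True.
From the singleton clause (¬y31), y31 = False.
From the singleton clause (y32), y32 = True.
Now (¬y32) is unsatisfied and unit — conflict.
That branch fails; take y11 = False instead.
From the singleton clause (y12), y12 = True.
From the singleton clause (¬y22), y22 = False.
From the singleton clause (y21), y21 = True.
From the singleton clause (¬y31), y31 = False.
From the singleton clause (y32), y32 = True.
Now (¬y32) is unsatisfied and unit — conflict.
Neither y11 = True nor y11 = False works.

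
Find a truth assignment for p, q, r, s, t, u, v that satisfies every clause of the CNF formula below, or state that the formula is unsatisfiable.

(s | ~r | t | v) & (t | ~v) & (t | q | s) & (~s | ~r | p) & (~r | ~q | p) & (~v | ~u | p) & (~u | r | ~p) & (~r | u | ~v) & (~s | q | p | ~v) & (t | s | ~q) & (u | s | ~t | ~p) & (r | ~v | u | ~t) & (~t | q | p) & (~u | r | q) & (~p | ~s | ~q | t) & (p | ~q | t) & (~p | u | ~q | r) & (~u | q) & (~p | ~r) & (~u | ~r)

p=0,  q=0,  r=0,  s=1,  t=0,  u=0,  v=0

Branch on t: set t = 0.
Unit clause (~v) forces v = 0.
Branch on s: set s = 1.
Branch on r: set r = 0.
Branch on u: set u = 0.
Branch on p: set p = 0.
Unit clause (~q) forces q = 0.
All clauses are satisfied.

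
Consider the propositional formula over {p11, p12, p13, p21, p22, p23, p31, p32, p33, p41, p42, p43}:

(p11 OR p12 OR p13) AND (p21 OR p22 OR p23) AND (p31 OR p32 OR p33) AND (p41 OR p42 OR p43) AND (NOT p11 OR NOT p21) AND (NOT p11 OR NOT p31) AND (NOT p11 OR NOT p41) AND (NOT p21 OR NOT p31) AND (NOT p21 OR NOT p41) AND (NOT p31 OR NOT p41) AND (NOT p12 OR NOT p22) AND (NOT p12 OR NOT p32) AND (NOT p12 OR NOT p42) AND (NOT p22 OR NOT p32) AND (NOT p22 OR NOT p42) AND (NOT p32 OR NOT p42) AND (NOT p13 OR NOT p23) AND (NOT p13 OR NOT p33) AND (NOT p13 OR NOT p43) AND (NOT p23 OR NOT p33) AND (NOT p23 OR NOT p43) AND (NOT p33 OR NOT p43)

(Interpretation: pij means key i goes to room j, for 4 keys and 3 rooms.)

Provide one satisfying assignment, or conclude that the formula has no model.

UNSATISFIABLE

Suppose p11 = false.
Suppose p12 = true.
The clause (NOT p22) is unit, so p22 = false.
The clause (NOT p32) is unit, so p32 = false.
The clause (NOT p42) is unit, so p42 = false.
Suppose p21 = true.
The clause (NOT p31) is unit, so p31 = false.
The clause (p33) is unit, so p33 = true.
The clause (NOT p41) is unit, so p41 = false.
The clause (p43) is unit, so p43 = true.
But (NOT p43) is also a unit clause — contradiction.
So p21 must be the other value — set p21 = false.
The clause (p23) is unit, so p23 = true.
The clause (NOT p13) is unit, so p13 = false.
The clause (NOT p33) is unit, so p33 = false.
The clause (p31) is unit, so p31 = true.
The clause (NOT p41) is unit, so p41 = false.
The clause (p43) is unit, so p43 = true.
But (NOT p43) is also a unit clause — contradiction.
Both values of p21 lead to a conflict.
So p12 must be the other value — set p12 = false.
The clause (p13) is unit, so p13 = true.
The clause (NOT p23) is unit, so p23 = false.
The clause (NOT p33) is unit, so p33 = false.
The clause (NOT p43) is unit, so p43 = false.
Suppose p21 = true.
The clause (NOT p31) is unit, so p31 = false.
The clause (p32) is unit, so p32 = true.
The clause (NOT p41) is unit, so p41 = false.
The clause (p42) is unit, so p42 = true.
But (NOT p42) is also a unit clause — contradiction.
So p21 must be the other value — set p21 = false.
The clause (p22) is unit, so p22 = true.
The clause (NOT p32) is unit, so p32 = false.
The clause (p31) is unit, so p31 = true.
The clause (NOT p41) is unit, so p41 = false.
The clause (p42) is unit, so p42 = true.
But (NOT p42) is also a unit clause — contradiction.
Both values of p21 lead to a conflict.
Both values of p12 lead to a conflict.
So p11 must be the other value — set p11 = true.
The clause (NOT p21) is unit, so p21 = false.
The clause (NOT p31) is unit, so p31 = false.
The clause (NOT p41) is unit, so p41 = false.
Suppose p22 = true.
The clause (NOT p12) is unit, so p12 = false.
The clause (NOT p32) is unit, so p32 = false.
The clause (p33) is unit, so p33 = true.
The clause (NOT p42) is unit, so p42 = false.
The clause (p43) is unit, so p43 = true.
But (NOT p43) is also a unit clause — contradiction.
So p22 must be the other value — set p22 = false.
The clause (p23) is unit, so p23 = true.
The clause (NOT p13) is unit, so p13 = false.
The clause (NOT p33) is unit, so p33 = false.
The clause (p32) is unit, so p32 = true.
The clause (NOT p12) is unit, so p12 = false.
The clause (NOT p42) is unit, so p42 = false.
The clause (p43) is unit, so p43 = true.
But (NOT p43) is also a unit clause — contradiction.
Both values of p22 lead to a conflict.
Both values of p11 lead to a conflict.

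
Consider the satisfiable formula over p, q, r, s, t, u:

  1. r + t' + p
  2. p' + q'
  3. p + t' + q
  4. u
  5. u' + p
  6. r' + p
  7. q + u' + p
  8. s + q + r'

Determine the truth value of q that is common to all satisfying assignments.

Suppose q = 1.
Unit clause (p') forces p = 0.
Unit clause (u) forces u = 1.
But (u') is also a unit clause — contradiction.
So every satisfying assignment has q = False.

False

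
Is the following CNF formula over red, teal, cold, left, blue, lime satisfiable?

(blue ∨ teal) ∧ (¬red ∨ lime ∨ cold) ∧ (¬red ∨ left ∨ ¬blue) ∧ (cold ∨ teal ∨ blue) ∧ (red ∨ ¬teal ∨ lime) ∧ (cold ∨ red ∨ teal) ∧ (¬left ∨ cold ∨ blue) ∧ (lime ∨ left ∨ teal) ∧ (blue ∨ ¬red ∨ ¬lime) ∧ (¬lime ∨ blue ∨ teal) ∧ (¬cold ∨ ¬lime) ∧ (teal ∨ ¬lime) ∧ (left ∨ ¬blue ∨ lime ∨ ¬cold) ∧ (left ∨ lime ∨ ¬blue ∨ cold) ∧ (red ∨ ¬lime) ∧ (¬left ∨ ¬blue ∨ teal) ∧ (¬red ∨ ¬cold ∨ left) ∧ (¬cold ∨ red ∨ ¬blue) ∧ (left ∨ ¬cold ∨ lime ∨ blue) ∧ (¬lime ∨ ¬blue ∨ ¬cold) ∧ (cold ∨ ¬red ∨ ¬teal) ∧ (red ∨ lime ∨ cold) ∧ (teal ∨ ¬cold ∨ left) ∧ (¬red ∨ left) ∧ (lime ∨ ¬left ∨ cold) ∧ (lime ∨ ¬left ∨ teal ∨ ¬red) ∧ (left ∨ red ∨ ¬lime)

Yes

Suppose blue = True.
Suppose red = True.
Unit clause (left) forces left = True.
Unit clause (teal) forces teal = True.
Unit clause (cold) forces cold = True.
Unit clause (¬lime) forces lime = False.
This assignment satisfies each clause.
A satisfying assignment: red: True,  teal: True,  cold: True,  left: True,  blue: True,  lime: False.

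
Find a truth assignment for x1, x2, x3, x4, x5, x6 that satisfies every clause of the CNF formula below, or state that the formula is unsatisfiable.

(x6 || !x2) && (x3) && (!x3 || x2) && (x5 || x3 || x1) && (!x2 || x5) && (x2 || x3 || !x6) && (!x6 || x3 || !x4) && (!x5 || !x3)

The clause (x3) is unit, so x3 = true.
The clause (x2) is unit, so x2 = true.
The clause (x6) is unit, so x6 = true.
The clause (x5) is unit, so x5 = true.
Now (!x5) is unsatisfied and unit — conflict.

UNSATISFIABLE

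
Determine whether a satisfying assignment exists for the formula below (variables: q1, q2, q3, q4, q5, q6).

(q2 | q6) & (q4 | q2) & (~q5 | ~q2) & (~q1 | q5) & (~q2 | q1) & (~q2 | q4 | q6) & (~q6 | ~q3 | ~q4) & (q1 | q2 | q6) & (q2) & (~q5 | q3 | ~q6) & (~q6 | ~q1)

No, unsatisfiable

The clause (q2) is unit, so q2 = 1.
The clause (~q5) is unit, so q5 = 0.
The clause (~q1) is unit, so q1 = 0.
But (q1) is also a unit clause — contradiction.
No assignment satisfies every clause.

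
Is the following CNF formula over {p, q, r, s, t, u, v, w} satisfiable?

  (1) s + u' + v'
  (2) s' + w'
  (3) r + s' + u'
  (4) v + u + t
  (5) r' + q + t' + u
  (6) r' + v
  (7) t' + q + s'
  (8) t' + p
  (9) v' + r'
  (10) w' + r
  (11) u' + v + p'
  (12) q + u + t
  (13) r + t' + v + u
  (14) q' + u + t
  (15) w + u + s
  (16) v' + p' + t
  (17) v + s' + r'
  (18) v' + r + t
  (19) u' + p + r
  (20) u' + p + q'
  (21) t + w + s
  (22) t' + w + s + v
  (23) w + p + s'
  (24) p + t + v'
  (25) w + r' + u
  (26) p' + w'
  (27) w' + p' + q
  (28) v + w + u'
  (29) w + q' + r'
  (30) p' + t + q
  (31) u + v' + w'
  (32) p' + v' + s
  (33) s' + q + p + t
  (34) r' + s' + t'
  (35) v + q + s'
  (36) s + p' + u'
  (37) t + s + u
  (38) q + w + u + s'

Yes

Branch on s: set s = 1.
Unit clause (w') forces w = 0.
Unit clause (p) forces p = 1.
Branch on r: set r = 0.
Unit clause (u') forces u = 0.
Unit clause (q) forces q = 1.
Unit clause (t) forces t = 1.
Unit clause (v) forces v = 1.
All clauses are satisfied.
A satisfying assignment: p=1; q=1; r=0; s=1; t=1; u=0; v=1; w=0.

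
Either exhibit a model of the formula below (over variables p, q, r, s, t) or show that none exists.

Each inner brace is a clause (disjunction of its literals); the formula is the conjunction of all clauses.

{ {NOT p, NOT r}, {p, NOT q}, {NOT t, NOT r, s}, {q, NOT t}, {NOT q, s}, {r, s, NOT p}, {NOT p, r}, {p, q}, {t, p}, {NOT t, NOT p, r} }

Try p = false.
The clause (NOT q) is unit, so q = false.
Now (q) is unsatisfied and unit — conflict.
Undo p and try p = true.
The clause (NOT r) is unit, so r = false.
Now (r) is unsatisfied and unit — conflict.
Either choice for p ends in contradiction.

UNSATISFIABLE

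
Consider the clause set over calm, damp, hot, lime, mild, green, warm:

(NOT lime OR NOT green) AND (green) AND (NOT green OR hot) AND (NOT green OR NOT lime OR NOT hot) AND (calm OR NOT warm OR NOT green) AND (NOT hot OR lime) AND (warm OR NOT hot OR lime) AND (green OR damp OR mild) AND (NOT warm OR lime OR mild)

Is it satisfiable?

No, unsatisfiable

The clause (green) is unit, so green = true.
The clause (NOT lime) is unit, so lime = false.
The clause (hot) is unit, so hot = true.
That conflicts with the unit clause (NOT hot).
No assignment satisfies every clause.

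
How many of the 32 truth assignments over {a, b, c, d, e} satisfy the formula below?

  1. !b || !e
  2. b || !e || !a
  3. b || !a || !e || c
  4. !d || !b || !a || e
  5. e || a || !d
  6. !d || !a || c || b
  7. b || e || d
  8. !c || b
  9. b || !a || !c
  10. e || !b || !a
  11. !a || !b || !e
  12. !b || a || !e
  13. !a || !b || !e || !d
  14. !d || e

4

There are 2^5 = 32 truth assignments over (a, b, c, d, e).
Split on a. With a = true, the clauses containing a are satisfied and !a drops from the rest; 0 of the 2^4 = 16 assignments to the other variables satisfy what remains.
With a = false, by the same count on the reduced clause set, 4 assignments work.
(One model: a=F, b=F, c=F, d=F, e=T.)
Total: 0 + 4 = 4.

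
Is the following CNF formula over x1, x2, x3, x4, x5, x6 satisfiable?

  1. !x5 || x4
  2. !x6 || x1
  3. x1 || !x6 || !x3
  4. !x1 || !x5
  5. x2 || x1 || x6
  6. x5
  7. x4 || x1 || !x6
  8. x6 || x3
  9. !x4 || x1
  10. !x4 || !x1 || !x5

The clause (x5) is unit, so x5 = true.
The clause (x4) is unit, so x4 = true.
The clause (!x1) is unit, so x1 = false.
That conflicts with the unit clause (x1).
No assignment satisfies every clause.

Unsatisfiable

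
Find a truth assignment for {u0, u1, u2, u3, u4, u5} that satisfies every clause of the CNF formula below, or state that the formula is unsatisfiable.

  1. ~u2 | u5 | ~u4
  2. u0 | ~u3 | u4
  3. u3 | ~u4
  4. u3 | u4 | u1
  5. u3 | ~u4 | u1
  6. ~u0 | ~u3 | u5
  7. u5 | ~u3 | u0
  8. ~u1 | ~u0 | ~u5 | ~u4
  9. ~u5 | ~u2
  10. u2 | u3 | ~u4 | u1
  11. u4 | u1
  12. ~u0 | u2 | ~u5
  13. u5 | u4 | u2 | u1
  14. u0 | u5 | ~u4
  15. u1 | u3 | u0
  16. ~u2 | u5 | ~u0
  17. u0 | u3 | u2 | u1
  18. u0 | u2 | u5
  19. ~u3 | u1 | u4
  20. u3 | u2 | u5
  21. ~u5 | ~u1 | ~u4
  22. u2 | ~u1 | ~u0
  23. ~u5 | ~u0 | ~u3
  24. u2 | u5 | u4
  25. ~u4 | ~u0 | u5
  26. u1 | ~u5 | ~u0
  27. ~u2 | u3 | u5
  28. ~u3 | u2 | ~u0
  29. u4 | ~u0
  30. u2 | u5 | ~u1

u0=0; u1=0; u2=0; u3=1; u4=1; u5=1

Try u3 = 1.
Try u0 = 0.
The clause (u4) is unit, so u4 = 1.
The clause (u5) is unit, so u5 = 1.
The clause (~u2) is unit, so u2 = 0.
The clause (~u1) is unit, so u1 = 0.
All clauses are satisfied.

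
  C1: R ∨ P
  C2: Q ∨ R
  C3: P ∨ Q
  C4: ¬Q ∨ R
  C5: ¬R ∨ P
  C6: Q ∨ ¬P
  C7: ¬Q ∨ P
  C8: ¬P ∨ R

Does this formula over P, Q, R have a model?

Yes, satisfiable

Case R = True:
(P) alone gives P = True.
(Q) alone gives Q = True.
Every clause now holds.
A satisfying assignment: P ↦ True,  Q ↦ True,  R ↦ True.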